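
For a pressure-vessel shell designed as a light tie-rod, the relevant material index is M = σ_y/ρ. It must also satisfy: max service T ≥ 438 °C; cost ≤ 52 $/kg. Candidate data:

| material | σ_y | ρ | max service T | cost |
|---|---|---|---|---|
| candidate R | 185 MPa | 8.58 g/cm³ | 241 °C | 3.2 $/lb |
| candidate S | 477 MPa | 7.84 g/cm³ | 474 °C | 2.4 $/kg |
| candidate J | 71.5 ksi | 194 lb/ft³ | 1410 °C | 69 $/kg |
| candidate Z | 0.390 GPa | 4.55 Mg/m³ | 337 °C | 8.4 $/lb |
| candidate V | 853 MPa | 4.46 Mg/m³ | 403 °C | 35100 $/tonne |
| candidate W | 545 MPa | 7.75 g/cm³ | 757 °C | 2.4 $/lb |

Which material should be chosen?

candidate W

Screen on constraints: max service T ≥ 438 °C; cost ≤ 52 $/kg. Survivors: candidate S, candidate W.
Normalizing units and computing the index:
  candidate S: σ_y = 477.0 MPa, ρ = 7840 kg/m³
  candidate W: σ_y = 545.0 MPa, ρ = 7750 kg/m³
  candidate W: M = 70.3 kN·m/kg
  candidate S: M = 60.8 kN·m/kg
Highest index: candidate W.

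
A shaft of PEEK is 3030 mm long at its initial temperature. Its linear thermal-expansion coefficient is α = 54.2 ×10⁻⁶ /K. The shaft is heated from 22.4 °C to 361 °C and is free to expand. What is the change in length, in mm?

55.6 mm

ΔT = 361 − 22.4 = 338.6 K.
ΔL = α·L₀·ΔT = 54.2×10⁻⁶ × 3030 mm × 338.6 K = 55.6 mm.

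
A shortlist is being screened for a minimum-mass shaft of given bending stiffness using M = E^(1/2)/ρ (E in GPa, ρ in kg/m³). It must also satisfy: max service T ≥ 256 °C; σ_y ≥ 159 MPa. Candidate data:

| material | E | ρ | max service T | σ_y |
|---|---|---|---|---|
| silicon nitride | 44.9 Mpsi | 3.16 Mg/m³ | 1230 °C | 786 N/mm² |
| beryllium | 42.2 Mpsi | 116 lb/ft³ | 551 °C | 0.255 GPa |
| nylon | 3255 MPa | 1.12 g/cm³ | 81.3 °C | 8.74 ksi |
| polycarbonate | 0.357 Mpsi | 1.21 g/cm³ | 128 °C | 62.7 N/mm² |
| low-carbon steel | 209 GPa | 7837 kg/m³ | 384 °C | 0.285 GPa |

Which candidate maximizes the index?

beryllium

Screen on constraints: max service T ≥ 256 °C; σ_y ≥ 159 MPa. Survivors: silicon nitride, beryllium, low-carbon steel.
Normalizing units and computing the index:
  silicon nitride: E = 309.6 GPa, ρ = 3160 kg/m³
  beryllium: E = 291.0 GPa, ρ = 1858 kg/m³
  low-carbon steel: E = 209.0 GPa, ρ = 7837 kg/m³
  beryllium: M = 9.18×10⁻³
  silicon nitride: M = 5.57×10⁻³
  low-carbon steel: M = 1.84×10⁻³
Highest index: beryllium.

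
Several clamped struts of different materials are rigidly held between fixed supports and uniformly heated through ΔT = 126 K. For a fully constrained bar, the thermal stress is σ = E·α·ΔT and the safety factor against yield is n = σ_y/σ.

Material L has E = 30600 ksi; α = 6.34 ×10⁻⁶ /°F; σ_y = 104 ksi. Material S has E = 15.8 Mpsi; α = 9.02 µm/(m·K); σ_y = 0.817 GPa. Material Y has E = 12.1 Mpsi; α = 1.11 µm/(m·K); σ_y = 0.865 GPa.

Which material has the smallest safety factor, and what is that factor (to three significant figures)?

material L, n = 2.36

In consistent units (E in GPa, α in ×10⁻⁶/K, σ_y in MPa):
  material L: E = 211.0, α = 11.4, σ_y = 717.1 → σ = 303 MPa, n = 2.36
  material S: E = 108.9, α = 9.02, σ_y = 817.0 → σ = 124 MPa, n = 6.60
  material Y: E = 83.43, α = 1.11, σ_y = 865.0 → σ = 11.7 MPa, n = 74.1
The minimum is material L at n = 2.36.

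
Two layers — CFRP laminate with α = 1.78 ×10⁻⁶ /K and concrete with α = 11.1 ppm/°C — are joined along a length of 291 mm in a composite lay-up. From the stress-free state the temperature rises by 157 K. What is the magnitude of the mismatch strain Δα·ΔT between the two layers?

Δα = |1.78 − 11.1|×10⁻⁶/K = 9.32×10⁻⁶/K.
Mismatch strain = Δα·ΔT = 9.32×10⁻⁶ × 157.0 = 1.46×10⁻³.

1.46×10⁻³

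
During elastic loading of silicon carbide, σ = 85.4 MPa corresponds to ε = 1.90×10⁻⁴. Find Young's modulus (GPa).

449 GPa

E = σ/ε = 85.4 MPa / 1.90×10⁻⁴ = 449500 MPa = 449 GPa.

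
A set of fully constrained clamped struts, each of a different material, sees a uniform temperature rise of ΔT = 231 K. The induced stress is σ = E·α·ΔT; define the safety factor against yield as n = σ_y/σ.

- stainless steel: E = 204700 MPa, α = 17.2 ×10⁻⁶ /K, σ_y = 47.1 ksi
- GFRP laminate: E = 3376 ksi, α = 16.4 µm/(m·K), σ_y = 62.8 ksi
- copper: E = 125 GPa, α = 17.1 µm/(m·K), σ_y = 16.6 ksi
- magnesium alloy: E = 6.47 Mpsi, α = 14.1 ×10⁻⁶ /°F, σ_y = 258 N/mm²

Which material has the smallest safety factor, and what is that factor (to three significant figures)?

With everything in SI (GPa, ×10⁻⁶/K, MPa):
  stainless steel: E = 204.7, α = 17.2, σ_y = 324.7 → σ = 813 MPa, n = 0.399
  GFRP laminate: E = 23.28, α = 16.4, σ_y = 433.0 → σ = 88.2 MPa, n = 4.91
  copper: E = 125.0, α = 17.1, σ_y = 114.5 → σ = 494 MPa, n = 0.232
  magnesium alloy: E = 44.61, α = 25.4, σ_y = 258.0 → σ = 262 MPa, n = 0.986
The minimum is copper at n = 0.232.

copper, n = 0.232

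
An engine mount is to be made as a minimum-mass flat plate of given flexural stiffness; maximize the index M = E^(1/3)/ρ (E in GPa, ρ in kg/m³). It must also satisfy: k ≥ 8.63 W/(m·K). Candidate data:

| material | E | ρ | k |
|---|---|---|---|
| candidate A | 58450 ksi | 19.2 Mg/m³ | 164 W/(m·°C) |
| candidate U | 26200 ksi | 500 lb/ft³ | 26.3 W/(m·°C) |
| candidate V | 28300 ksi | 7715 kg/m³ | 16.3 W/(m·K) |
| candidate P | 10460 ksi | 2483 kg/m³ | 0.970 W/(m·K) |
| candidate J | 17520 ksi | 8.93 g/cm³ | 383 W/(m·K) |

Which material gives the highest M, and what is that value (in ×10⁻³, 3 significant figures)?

candidate V, M = 0.752×10⁻³

Screen on constraints: k ≥ 8.63 W/(m·K). Survivors: candidate A, candidate U, candidate V, candidate J.
In SI units:
  candidate A: E = 403.0 GPa, ρ = 19200 kg/m³
  candidate U: E = 180.6 GPa, ρ = 8009 kg/m³
  candidate V: E = 195.1 GPa, ρ = 7715 kg/m³
  candidate J: E = 120.8 GPa, ρ = 8930 kg/m³
  candidate V: M = 0.752×10⁻³
  candidate U: M = 0.706×10⁻³
  candidate J: M = 0.554×10⁻³
  candidate A: M = 0.385×10⁻³
Candidate V ranks first.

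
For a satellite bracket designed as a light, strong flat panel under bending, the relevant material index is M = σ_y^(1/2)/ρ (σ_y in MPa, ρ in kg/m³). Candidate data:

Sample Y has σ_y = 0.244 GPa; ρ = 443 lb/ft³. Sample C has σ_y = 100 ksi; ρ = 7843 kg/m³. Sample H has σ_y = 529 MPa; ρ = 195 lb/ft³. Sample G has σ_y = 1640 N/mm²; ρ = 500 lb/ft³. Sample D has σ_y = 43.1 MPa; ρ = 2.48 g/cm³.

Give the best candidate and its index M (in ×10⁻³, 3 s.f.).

sample H, M = 7.36×10⁻³

After converting to SI:
  sample Y: σ_y = 244.0 MPa, ρ = 7096 kg/m³
  sample C: σ_y = 689.5 MPa, ρ = 7843 kg/m³
  sample H: σ_y = 529.0 MPa, ρ = 3124 kg/m³
  sample G: σ_y = 1640 MPa, ρ = 8009 kg/m³
  sample D: σ_y = 43.10 MPa, ρ = 2480 kg/m³
  sample H: M = 7.36×10⁻³
  sample G: M = 5.06×10⁻³
  sample C: M = 3.35×10⁻³
  sample D: M = 2.65×10⁻³
  sample Y: M = 2.20×10⁻³
Highest index: sample H.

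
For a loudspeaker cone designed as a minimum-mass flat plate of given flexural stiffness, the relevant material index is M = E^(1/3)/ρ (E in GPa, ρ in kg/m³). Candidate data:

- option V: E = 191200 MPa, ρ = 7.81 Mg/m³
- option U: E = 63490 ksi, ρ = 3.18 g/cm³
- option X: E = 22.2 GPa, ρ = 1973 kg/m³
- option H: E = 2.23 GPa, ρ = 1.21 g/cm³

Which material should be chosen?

option U

After converting to SI:
  option V: E = 191.2 GPa, ρ = 7810 kg/m³
  option U: E = 437.7 GPa, ρ = 3180 kg/m³
  option X: E = 22.20 GPa, ρ = 1973 kg/m³
  option H: E = 2.230 GPa, ρ = 1210 kg/m³
  option U: M = 2.39×10⁻³
  option X: M = 1.42×10⁻³
  option H: M = 1.08×10⁻³
  option V: M = 0.738×10⁻³
Option U ranks first.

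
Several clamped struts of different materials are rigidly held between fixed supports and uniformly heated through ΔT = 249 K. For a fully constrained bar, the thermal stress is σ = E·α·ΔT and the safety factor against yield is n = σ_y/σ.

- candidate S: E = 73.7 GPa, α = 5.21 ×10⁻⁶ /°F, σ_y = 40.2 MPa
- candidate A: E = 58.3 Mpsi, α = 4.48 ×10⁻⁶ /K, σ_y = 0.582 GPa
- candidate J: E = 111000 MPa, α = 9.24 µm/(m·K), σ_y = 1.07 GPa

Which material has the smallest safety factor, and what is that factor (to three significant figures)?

In consistent units (E in GPa, α in ×10⁻⁶/K, σ_y in MPa):
  candidate S: E = 73.70, α = 9.38, σ_y = 40.20 → σ = 172 MPa, n = 0.234
  candidate A: E = 402.0, α = 4.48, σ_y = 582.0 → σ = 448 MPa, n = 1.30
  candidate J: E = 111.0, α = 9.24, σ_y = 1070 → σ = 255 MPa, n = 4.19
The minimum is candidate S at n = 0.234.

candidate S, n = 0.234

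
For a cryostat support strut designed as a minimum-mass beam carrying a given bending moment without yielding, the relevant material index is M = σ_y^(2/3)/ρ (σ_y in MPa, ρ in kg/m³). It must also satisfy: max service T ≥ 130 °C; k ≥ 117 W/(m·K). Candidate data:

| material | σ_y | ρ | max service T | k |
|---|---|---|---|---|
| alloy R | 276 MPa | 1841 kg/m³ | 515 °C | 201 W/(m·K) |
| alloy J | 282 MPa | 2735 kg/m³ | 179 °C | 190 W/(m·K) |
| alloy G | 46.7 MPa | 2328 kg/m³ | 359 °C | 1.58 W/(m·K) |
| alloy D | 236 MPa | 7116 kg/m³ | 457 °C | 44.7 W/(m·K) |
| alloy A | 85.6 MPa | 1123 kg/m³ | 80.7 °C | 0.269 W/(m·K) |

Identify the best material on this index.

Screen on constraints: max service T ≥ 130 °C; k ≥ 117 W/(m·K). Survivors: alloy R, alloy J.
Per-candidate index values:
  alloy R: M = 23.0×10⁻³
  alloy J: M = 15.7×10⁻³
Alloy R has the largest M.

alloy R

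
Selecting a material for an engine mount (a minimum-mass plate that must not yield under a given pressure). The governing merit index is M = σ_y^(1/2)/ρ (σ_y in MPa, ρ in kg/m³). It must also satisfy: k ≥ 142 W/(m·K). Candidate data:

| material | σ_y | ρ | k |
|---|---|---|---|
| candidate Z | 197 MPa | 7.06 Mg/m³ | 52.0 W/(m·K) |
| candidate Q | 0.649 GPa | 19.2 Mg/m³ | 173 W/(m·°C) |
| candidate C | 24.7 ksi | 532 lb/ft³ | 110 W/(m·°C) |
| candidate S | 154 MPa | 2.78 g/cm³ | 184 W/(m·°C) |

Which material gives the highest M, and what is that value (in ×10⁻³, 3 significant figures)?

Screen on constraints: k ≥ 142 W/(m·K). Survivors: candidate Q, candidate S.
Convert each candidate to consistent units, then evaluate M:
  candidate Q: σ_y = 649.0 MPa, ρ = 19200 kg/m³
  candidate S: σ_y = 154.0 MPa, ρ = 2780 kg/m³
  candidate S: M = 4.46×10⁻³
  candidate Q: M = 1.33×10⁻³
Candidate S ranks first.

candidate S, M = 4.46×10⁻³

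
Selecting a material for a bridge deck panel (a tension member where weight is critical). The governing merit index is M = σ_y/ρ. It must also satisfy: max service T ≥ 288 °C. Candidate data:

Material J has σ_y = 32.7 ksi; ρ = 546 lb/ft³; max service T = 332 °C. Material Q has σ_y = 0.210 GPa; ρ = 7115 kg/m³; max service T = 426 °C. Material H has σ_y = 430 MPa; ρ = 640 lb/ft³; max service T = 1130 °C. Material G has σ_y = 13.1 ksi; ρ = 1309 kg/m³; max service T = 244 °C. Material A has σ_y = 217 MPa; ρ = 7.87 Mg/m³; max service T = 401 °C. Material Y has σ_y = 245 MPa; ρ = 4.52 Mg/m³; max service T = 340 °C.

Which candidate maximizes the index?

Screen on constraints: max service T ≥ 288 °C. Survivors: material J, material Q, material H, material A, material Y.
Putting every candidate on a common basis:
  material J: σ_y = 225.5 MPa, ρ = 8746 kg/m³
  material Q: σ_y = 210.0 MPa, ρ = 7115 kg/m³
  material H: σ_y = 430.0 MPa, ρ = 10250 kg/m³
  material A: σ_y = 217.0 MPa, ρ = 7870 kg/m³
  material Y: σ_y = 245.0 MPa, ρ = 4520 kg/m³
  material Y: M = 54.2 kN·m/kg
  material H: M = 41.9 kN·m/kg
  material Q: M = 29.5 kN·m/kg
  material A: M = 27.6 kN·m/kg
  material J: M = 25.8 kN·m/kg
Material Y has the largest M.

material Y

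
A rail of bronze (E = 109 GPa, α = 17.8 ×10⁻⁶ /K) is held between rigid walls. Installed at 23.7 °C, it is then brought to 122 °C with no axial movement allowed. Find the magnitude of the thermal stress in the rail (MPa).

ΔT = 98.30 K. Constrained thermal stress σ = E·α·ΔT = 109.0×10³ MPa × 17.8×10⁻⁶ × 98.30 = 191 MPa (compressive).

191 MPa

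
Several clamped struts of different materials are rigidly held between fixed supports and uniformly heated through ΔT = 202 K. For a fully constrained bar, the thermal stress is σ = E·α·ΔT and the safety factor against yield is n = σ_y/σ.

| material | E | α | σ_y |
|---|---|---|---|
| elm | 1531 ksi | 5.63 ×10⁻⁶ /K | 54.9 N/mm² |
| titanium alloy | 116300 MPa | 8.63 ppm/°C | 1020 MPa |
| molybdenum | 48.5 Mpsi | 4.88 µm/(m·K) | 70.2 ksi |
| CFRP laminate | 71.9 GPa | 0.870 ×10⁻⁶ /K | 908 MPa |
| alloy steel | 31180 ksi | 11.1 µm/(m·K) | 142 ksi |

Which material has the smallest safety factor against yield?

In consistent units (E in GPa, α in ×10⁻⁶/K, σ_y in MPa):
  elm: E = 10.56, α = 5.63, σ_y = 54.90 → σ = 12.0 MPa, n = 4.57
  titanium alloy: E = 116.3, α = 8.63, σ_y = 1020 → σ = 203 MPa, n = 5.03
  molybdenum: E = 334.4, α = 4.88, σ_y = 484.0 → σ = 330 MPa, n = 1.47
  CFRP laminate: E = 71.90, α = 0.870, σ_y = 908.0 → σ = 12.6 MPa, n = 71.9
  alloy steel: E = 215.0, α = 11.1, σ_y = 979.1 → σ = 482 MPa, n = 2.03
The minimum is molybdenum at n = 1.47.

molybdenum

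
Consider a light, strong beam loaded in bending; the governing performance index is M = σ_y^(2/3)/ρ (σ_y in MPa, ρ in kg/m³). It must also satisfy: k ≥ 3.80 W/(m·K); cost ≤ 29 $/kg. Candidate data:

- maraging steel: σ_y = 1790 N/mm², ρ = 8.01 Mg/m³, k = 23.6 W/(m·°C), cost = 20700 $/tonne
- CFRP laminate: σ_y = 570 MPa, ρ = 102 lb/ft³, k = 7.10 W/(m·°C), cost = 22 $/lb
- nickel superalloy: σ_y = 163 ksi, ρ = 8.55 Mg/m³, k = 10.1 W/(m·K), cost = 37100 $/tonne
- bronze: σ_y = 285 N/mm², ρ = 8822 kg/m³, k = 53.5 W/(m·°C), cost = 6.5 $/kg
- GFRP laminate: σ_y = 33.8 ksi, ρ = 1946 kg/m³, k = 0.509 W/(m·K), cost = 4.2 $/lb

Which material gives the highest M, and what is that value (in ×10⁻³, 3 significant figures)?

maraging steel, M = 18.4×10⁻³

Screen on constraints: k ≥ 3.80 W/(m·K); cost ≤ 29 $/kg. Survivors: maraging steel, bronze.
Putting every candidate on a common basis:
  maraging steel: σ_y = 1790 MPa, ρ = 8010 kg/m³
  bronze: σ_y = 285.0 MPa, ρ = 8822 kg/m³
  maraging steel: M = 18.4×10⁻³
  bronze: M = 4.91×10⁻³
Maraging steel has the largest M.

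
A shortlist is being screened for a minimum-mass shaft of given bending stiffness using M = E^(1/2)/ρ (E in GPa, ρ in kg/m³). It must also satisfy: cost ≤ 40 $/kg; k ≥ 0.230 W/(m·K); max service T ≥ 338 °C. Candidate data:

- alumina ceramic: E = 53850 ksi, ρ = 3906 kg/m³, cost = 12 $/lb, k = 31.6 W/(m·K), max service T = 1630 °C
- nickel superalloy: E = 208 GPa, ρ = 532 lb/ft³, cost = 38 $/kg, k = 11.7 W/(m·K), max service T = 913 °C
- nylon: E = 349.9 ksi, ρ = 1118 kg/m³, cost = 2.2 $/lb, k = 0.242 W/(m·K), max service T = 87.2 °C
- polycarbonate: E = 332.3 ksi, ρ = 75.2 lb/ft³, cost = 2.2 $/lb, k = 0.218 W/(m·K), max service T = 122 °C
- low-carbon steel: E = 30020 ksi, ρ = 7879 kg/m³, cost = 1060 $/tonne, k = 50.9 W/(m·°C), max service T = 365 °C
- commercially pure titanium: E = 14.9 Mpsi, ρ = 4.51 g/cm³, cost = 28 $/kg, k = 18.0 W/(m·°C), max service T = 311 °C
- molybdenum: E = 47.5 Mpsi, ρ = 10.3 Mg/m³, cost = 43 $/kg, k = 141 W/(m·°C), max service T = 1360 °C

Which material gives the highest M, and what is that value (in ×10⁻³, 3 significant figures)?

Screen on constraints: cost ≤ 40 $/kg; k ≥ 0.230 W/(m·K); max service T ≥ 338 °C. Survivors: alumina ceramic, nickel superalloy, low-carbon steel.
Convert each candidate to consistent units, then evaluate M:
  alumina ceramic: E = 371.3 GPa, ρ = 3906 kg/m³
  nickel superalloy: E = 208.0 GPa, ρ = 8522 kg/m³
  low-carbon steel: E = 207.0 GPa, ρ = 7879 kg/m³
  alumina ceramic: M = 4.93×10⁻³
  low-carbon steel: M = 1.83×10⁻³
  nickel superalloy: M = 1.69×10⁻³
The maximum is for alumina ceramic.

alumina ceramic, M = 4.93×10⁻³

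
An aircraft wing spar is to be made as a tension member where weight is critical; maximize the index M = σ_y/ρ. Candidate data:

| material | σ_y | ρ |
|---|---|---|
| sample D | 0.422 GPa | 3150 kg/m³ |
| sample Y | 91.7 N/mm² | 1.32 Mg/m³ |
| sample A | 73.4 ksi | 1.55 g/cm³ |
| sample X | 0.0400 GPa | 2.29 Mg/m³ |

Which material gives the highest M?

In SI units:
  sample D: σ_y = 422.0 MPa, ρ = 3150 kg/m³
  sample Y: σ_y = 91.70 MPa, ρ = 1320 kg/m³
  sample A: σ_y = 506.1 MPa, ρ = 1550 kg/m³
  sample X: σ_y = 40.00 MPa, ρ = 2290 kg/m³
  sample A: M = 327 kN·m/kg
  sample D: M = 134 kN·m/kg
  sample Y: M = 69.5 kN·m/kg
  sample X: M = 17.5 kN·m/kg
Sample A ranks first.

sample A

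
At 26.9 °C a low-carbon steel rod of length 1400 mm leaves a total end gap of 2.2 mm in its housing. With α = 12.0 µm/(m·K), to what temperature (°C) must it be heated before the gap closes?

α·L₀·ΔT = 2.2 mm ⇒ ΔT = 2.2 / (12.0×10⁻⁶ × 1400.0) = 131.0 K.
T = 26.9 + 131.0 = 157.9 °C.

158 °C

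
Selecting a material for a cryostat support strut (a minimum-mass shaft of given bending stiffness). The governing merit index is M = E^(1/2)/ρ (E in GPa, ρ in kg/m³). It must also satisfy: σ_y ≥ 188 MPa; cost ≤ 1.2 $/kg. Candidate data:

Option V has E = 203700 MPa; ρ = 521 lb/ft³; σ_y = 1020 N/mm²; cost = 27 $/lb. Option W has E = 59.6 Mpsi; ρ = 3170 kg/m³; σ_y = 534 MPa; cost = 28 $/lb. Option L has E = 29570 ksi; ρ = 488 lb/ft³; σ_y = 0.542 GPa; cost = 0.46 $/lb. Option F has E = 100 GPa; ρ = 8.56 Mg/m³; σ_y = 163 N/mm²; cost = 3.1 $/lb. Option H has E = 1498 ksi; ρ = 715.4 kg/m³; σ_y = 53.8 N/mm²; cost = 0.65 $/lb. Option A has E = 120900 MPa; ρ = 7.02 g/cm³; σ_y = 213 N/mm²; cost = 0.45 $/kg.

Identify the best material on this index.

option L

Screen on constraints: σ_y ≥ 188 MPa; cost ≤ 1.2 $/kg. Survivors: option L, option A.
In SI units:
  option L: E = 203.9 GPa, ρ = 7817 kg/m³
  option A: E = 120.9 GPa, ρ = 7020 kg/m³
  option L: M = 1.83×10⁻³
  option A: M = 1.57×10⁻³
The maximum is for option L.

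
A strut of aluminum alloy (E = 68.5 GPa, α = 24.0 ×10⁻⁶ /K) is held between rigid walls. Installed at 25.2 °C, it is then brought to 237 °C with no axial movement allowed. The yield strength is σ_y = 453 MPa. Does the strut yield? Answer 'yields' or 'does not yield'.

does not yield

ΔT = 211.8 K. Constrained thermal stress σ = E·α·ΔT = 68.50×10³ MPa × 24.0×10⁻⁶ × 211.8 = 348 MPa (compressive).
Compare to σ_y = 453 MPa: σ < σ_y, so it does not yield.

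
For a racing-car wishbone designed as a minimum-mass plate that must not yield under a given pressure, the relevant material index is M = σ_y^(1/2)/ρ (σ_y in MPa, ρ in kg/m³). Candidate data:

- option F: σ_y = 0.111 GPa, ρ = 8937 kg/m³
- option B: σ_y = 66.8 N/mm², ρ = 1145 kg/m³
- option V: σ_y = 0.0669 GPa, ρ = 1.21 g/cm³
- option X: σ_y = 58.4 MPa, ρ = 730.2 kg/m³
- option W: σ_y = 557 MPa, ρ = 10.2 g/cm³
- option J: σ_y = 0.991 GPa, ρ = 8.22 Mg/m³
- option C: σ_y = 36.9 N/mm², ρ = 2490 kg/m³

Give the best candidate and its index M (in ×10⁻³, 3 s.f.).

In SI units:
  option F: σ_y = 111.0 MPa, ρ = 8937 kg/m³
  option B: σ_y = 66.80 MPa, ρ = 1145 kg/m³
  option V: σ_y = 66.90 MPa, ρ = 1210 kg/m³
  option X: σ_y = 58.40 MPa, ρ = 730.2 kg/m³
  option W: σ_y = 557.0 MPa, ρ = 10200 kg/m³
  option J: σ_y = 991.0 MPa, ρ = 8220 kg/m³
  option C: σ_y = 36.90 MPa, ρ = 2490 kg/m³
  option X: M = 10.5×10⁻³
  option B: M = 7.14×10⁻³
  option V: M = 6.76×10⁻³
  option J: M = 3.83×10⁻³
  option C: M = 2.44×10⁻³
  option W: M = 2.31×10⁻³
  option F: M = 1.18×10⁻³
Highest index: option X.

option X, M = 10.5×10⁻³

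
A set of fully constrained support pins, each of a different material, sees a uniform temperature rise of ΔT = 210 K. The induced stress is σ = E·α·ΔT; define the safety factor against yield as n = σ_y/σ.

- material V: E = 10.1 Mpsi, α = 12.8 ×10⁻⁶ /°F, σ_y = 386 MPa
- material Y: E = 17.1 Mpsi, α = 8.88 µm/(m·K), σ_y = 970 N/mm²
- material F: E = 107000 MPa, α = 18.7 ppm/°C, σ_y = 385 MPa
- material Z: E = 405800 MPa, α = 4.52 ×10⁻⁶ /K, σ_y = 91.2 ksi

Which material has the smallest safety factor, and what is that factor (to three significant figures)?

material F, n = 0.916

With everything in SI (GPa, ×10⁻⁶/K, MPa):
  material V: E = 69.64, α = 23.0, σ_y = 386.0 → σ = 337 MPa, n = 1.15
  material Y: E = 117.9, α = 8.88, σ_y = 970.0 → σ = 220 MPa, n = 4.41
  material F: E = 107.0, α = 18.7, σ_y = 385.0 → σ = 420 MPa, n = 0.916
  material Z: E = 405.8, α = 4.52, σ_y = 628.8 → σ = 385 MPa, n = 1.63
Smallest n: material F with n = 0.916.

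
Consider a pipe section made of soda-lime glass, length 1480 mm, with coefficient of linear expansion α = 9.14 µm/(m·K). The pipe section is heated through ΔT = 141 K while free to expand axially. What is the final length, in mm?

ΔL = α·L₀·ΔT = 9.14×10⁻⁶ × 1480 mm × 141.0 K = 1.91 mm.
L = L₀ + ΔL = 1480 + 1.91 = 1481.9 mm.

1481.9 mm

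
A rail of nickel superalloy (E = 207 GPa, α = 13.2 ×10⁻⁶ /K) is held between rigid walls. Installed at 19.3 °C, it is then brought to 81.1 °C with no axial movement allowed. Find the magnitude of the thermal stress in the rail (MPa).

ΔT = 61.80 K. Constrained thermal stress σ = E·α·ΔT = 207.0×10³ MPa × 13.2×10⁻⁶ × 61.80 = 169 MPa (compressive).

169 MPa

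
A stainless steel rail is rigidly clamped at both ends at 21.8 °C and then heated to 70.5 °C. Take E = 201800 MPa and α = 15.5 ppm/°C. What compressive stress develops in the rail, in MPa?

152 MPa

E = 201800 MPa = 201.8 GPa.
ΔT = 48.70 K. Constrained thermal stress σ = E·α·ΔT = 201.8×10³ MPa × 15.5×10⁻⁶ × 48.70 = 152 MPa (compressive).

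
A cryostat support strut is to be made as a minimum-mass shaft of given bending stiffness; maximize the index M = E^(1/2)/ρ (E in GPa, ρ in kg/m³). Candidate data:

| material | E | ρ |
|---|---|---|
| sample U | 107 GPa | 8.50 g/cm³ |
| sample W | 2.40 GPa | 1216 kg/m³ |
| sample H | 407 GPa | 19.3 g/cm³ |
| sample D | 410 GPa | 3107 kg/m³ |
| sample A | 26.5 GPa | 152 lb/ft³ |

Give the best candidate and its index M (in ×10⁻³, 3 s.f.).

sample D, M = 6.52×10⁻³

Normalizing units and computing the index:
  sample U: E = 107.0 GPa, ρ = 8500 kg/m³
  sample W: E = 2.400 GPa, ρ = 1216 kg/m³
  sample H: E = 407.0 GPa, ρ = 19300 kg/m³
  sample D: E = 410.0 GPa, ρ = 3107 kg/m³
  sample A: E = 26.50 GPa, ρ = 2435 kg/m³
  sample D: M = 6.52×10⁻³
  sample A: M = 2.11×10⁻³
  sample W: M = 1.27×10⁻³
  sample U: M = 1.22×10⁻³
  sample H: M = 1.05×10⁻³
Sample D has the largest M.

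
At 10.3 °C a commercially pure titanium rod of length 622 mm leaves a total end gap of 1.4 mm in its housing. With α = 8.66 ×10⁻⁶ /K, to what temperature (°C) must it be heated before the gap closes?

α·L₀·ΔT = 1.4 mm ⇒ ΔT = 1.4 / (8.66×10⁻⁶ × 622.0) = 259.9 K.
T = 10.3 + 259.9 = 270.2 °C.

270 °C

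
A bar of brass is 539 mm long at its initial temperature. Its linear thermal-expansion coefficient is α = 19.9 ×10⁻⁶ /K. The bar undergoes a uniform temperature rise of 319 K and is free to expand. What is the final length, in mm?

ΔL = α·L₀·ΔT = 19.9×10⁻⁶ × 539 mm × 319.0 K = 3.42 mm.
L = L₀ + ΔL = 539 + 3.42 = 542.42 mm.

542.42 mm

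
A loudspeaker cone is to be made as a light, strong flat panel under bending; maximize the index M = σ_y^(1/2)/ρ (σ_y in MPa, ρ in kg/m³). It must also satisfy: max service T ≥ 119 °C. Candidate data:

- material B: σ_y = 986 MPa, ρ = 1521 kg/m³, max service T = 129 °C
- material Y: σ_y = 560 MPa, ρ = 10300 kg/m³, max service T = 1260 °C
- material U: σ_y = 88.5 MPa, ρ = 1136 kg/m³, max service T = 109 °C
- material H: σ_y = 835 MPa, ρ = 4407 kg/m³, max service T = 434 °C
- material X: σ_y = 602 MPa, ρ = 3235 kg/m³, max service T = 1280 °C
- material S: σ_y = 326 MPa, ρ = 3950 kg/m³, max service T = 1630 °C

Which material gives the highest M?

Screen on constraints: max service T ≥ 119 °C. Survivors: material B, material Y, material H, material X, material S.
Evaluate M for each candidate:
  material B: M = 20.6×10⁻³
  material X: M = 7.58×10⁻³
  material H: M = 6.56×10⁻³
  material S: M = 4.57×10⁻³
  material Y: M = 2.30×10⁻³
The maximum is for material B.

material B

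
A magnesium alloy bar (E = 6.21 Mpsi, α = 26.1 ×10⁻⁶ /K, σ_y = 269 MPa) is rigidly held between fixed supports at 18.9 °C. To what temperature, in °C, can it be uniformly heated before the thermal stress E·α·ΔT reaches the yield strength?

260 °C

E = 6.21 Mpsi = 42.82 GPa.
E·α·ΔT = 269.0 MPa ⇒ ΔT = 269.0 / (42.82×10³ × 26.1×10⁻⁶) = 240.7 K.
T = 18.9 + 240.7 = 259.6 °C.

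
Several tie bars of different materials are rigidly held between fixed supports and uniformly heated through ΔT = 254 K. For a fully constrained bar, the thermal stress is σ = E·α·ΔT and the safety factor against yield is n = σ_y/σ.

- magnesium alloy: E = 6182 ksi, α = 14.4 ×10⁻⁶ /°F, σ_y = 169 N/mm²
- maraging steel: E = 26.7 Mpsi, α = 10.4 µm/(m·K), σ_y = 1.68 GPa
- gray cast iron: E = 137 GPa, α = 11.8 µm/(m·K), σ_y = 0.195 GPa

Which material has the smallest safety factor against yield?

gray cast iron

In consistent units (E in GPa, α in ×10⁻⁶/K, σ_y in MPa):
  magnesium alloy: E = 42.62, α = 25.9, σ_y = 169.0 → σ = 281 MPa, n = 0.602
  maraging steel: E = 184.1, α = 10.4, σ_y = 1680 → σ = 486 MPa, n = 3.45
  gray cast iron: E = 137.0, α = 11.8, σ_y = 195.0 → σ = 411 MPa, n = 0.475
Gray cast iron has the lowest safety factor, n = 0.475.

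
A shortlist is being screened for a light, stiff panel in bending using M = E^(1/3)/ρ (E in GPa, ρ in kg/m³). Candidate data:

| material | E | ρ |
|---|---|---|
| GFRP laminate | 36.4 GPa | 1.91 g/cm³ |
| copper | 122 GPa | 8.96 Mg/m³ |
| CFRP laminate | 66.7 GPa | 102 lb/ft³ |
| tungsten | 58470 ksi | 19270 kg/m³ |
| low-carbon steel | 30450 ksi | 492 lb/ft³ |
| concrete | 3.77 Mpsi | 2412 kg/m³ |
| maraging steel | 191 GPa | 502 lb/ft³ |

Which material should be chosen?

Putting every candidate on a common basis:
  GFRP laminate: E = 36.40 GPa, ρ = 1910 kg/m³
  copper: E = 122.0 GPa, ρ = 8960 kg/m³
  CFRP laminate: E = 66.70 GPa, ρ = 1634 kg/m³
  tungsten: E = 403.1 GPa, ρ = 19270 kg/m³
  low-carbon steel: E = 209.9 GPa, ρ = 7881 kg/m³
  concrete: E = 25.99 GPa, ρ = 2412 kg/m³
  maraging steel: E = 191.0 GPa, ρ = 8041 kg/m³
  CFRP laminate: M = 2.48×10⁻³
  GFRP laminate: M = 1.74×10⁻³
  concrete: M = 1.23×10⁻³
  low-carbon steel: M = 0.754×10⁻³
  maraging steel: M = 0.716×10⁻³
  copper: M = 0.554×10⁻³
  tungsten: M = 0.383×10⁻³
Highest index: CFRP laminate.

CFRP laminate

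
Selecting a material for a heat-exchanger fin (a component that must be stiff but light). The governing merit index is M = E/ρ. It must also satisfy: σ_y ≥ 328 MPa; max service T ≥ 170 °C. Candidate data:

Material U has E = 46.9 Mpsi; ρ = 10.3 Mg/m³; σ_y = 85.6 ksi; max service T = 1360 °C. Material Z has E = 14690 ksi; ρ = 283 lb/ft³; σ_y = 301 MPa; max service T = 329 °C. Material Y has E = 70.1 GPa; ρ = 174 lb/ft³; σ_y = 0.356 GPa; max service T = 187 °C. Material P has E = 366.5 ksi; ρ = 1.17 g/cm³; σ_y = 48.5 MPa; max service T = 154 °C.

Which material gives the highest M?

material U

Screen on constraints: σ_y ≥ 328 MPa; max service T ≥ 170 °C. Survivors: material U, material Y.
Convert each candidate to consistent units, then evaluate M:
  material U: E = 323.4 GPa, ρ = 10300 kg/m³
  material Y: E = 70.10 GPa, ρ = 2787 kg/m³
  material U: M = 31.4 MN·m/kg
  material Y: M = 25.2 MN·m/kg
The maximum is for material U.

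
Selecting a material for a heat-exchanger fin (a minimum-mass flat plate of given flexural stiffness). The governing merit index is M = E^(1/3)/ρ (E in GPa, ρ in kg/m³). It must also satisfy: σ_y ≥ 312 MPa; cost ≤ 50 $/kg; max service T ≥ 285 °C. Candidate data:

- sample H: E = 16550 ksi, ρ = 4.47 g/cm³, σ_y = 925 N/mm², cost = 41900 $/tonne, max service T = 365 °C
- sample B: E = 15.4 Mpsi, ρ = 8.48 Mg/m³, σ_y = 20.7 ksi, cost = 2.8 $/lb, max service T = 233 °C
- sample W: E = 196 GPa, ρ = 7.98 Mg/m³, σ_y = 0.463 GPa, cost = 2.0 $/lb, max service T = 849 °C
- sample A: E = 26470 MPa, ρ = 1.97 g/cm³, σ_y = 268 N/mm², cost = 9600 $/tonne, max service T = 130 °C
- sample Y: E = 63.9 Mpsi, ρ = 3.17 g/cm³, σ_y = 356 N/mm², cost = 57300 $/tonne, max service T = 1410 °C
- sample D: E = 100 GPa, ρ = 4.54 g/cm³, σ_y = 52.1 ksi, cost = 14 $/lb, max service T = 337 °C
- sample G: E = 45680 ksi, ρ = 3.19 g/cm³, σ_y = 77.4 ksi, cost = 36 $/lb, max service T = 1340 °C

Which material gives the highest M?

sample H

Screen on constraints: σ_y ≥ 312 MPa; cost ≤ 50 $/kg; max service T ≥ 285 °C. Survivors: sample H, sample W, sample D.
Normalizing units and computing the index:
  sample H: E = 114.1 GPa, ρ = 4470 kg/m³
  sample W: E = 196.0 GPa, ρ = 7980 kg/m³
  sample D: E = 100.0 GPa, ρ = 4540 kg/m³
  sample H: M = 1.09×10⁻³
  sample D: M = 1.02×10⁻³
  sample W: M = 0.728×10⁻³
Sample H ranks first.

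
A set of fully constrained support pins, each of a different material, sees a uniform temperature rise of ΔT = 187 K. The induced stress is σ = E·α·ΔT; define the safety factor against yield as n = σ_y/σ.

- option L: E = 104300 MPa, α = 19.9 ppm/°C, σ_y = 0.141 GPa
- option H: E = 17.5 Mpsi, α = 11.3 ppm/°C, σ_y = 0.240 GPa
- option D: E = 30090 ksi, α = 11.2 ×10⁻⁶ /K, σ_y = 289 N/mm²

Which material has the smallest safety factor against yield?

option L

In consistent units (E in GPa, α in ×10⁻⁶/K, σ_y in MPa):
  option L: E = 104.3, α = 19.9, σ_y = 141.0 → σ = 388 MPa, n = 0.363
  option H: E = 120.7, α = 11.3, σ_y = 240.0 → σ = 255 MPa, n = 0.941
  option D: E = 207.5, α = 11.2, σ_y = 289.0 → σ = 435 MPa, n = 0.665
The minimum is option L at n = 0.363.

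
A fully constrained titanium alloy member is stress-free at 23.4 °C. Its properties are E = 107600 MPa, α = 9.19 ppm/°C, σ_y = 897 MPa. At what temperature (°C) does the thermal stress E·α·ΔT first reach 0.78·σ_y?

E = 107600 MPa = 107.6 GPa.
E·α·ΔT = 699.7 MPa ⇒ ΔT = 699.7 / (107.6×10³ × 9.19×10⁻⁶) = 707.6 K.
T = 23.4 + 707.6 = 731.0 °C.

731 °C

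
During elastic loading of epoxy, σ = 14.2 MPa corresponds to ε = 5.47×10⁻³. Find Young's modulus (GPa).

E = σ/ε = 14.2 MPa / 5.47×10⁻³ = 2596 MPa = 2.60 GPa.

2.60 GPa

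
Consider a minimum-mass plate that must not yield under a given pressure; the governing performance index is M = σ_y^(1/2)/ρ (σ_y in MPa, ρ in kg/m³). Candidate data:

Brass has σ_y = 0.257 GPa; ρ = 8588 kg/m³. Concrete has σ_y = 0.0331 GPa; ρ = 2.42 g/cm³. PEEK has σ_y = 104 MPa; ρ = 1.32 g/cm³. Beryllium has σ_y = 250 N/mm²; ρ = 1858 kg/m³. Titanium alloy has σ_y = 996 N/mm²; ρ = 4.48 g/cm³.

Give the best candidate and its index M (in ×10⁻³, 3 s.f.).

In SI units:
  brass: σ_y = 257.0 MPa, ρ = 8588 kg/m³
  concrete: σ_y = 33.10 MPa, ρ = 2420 kg/m³
  PEEK: σ_y = 104.0 MPa, ρ = 1320 kg/m³
  beryllium: σ_y = 250.0 MPa, ρ = 1858 kg/m³
  titanium alloy: σ_y = 996.0 MPa, ρ = 4480 kg/m³
  beryllium: M = 8.51×10⁻³
  PEEK: M = 7.73×10⁻³
  titanium alloy: M = 7.04×10⁻³
  concrete: M = 2.38×10⁻³
  brass: M = 1.87×10⁻³
The maximum is for beryllium.

beryllium, M = 8.51×10⁻³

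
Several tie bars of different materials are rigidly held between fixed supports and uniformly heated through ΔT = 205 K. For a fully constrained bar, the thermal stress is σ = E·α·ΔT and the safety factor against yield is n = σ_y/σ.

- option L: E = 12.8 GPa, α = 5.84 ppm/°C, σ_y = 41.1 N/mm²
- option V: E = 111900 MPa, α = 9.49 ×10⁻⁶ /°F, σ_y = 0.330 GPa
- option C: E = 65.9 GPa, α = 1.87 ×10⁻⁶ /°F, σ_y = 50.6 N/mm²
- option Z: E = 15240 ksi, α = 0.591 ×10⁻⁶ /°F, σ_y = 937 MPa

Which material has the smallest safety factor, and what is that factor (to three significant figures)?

With everything in SI (GPa, ×10⁻⁶/K, MPa):
  option L: E = 12.80, α = 5.84, σ_y = 41.10 → σ = 15.3 MPa, n = 2.68
  option V: E = 111.9, α = 17.1, σ_y = 330.0 → σ = 392 MPa, n = 0.842
  option C: E = 65.90, α = 3.37, σ_y = 50.60 → σ = 45.5 MPa, n = 1.11
  option Z: E = 105.1, α = 1.06, σ_y = 937.0 → σ = 22.9 MPa, n = 40.9
Option V has the lowest safety factor, n = 0.842.

option V, n = 0.842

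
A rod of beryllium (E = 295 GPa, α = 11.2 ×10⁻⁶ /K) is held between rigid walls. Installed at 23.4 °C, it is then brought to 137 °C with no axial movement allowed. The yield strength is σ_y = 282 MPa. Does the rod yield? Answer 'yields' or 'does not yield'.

yields

ΔT = 113.6 K. Constrained thermal stress σ = E·α·ΔT = 295.0×10³ MPa × 11.2×10⁻⁶ × 113.6 = 375 MPa (compressive).
Compare to σ_y = 282 MPa: σ ≥ σ_y, so it yields.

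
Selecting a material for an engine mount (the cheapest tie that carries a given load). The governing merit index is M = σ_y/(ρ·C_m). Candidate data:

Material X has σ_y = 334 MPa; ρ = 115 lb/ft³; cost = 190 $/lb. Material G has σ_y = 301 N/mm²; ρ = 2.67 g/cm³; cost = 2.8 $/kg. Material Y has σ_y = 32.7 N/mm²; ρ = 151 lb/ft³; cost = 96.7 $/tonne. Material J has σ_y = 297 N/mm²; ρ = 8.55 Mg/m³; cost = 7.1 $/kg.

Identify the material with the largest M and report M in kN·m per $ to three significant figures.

material Y, M = 140 kN·m per $

Convert each candidate to consistent units, then evaluate M:
  material X: σ_y = 334.0 MPa, ρ = 1842 kg/m³, cost = 418.9 $/kg
  material G: σ_y = 301.0 MPa, ρ = 2670 kg/m³, cost = 2.800 $/kg
  material Y: σ_y = 32.70 MPa, ρ = 2419 kg/m³, cost = 0.09670 $/kg
  material J: σ_y = 297.0 MPa, ρ = 8550 kg/m³, cost = 7.100 $/kg
  material Y: M = 140 kN·m per $
  material G: M = 40.3 kN·m per $
  material J: M = 4.89 kN·m per $
  material X: M = 0.433 kN·m per $
Highest index: material Y.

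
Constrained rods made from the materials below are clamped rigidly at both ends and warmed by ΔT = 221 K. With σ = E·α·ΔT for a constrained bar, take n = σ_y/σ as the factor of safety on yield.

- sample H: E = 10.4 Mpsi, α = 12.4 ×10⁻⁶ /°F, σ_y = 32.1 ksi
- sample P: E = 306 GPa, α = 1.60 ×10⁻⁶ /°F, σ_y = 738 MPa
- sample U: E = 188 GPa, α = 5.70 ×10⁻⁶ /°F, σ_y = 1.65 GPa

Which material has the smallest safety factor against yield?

Converting E to GPa, α to ×10⁻⁶/K, σ_y to MPa, then σ and n for each:
  sample H: E = 71.71, α = 22.3, σ_y = 221.3 → σ = 354 MPa, n = 0.626
  sample P: E = 306.0, α = 2.88, σ_y = 738.0 → σ = 195 MPa, n = 3.79
  sample U: E = 188.0, α = 10.3, σ_y = 1650 → σ = 426 MPa, n = 3.87
The minimum is sample H at n = 0.626.

sample H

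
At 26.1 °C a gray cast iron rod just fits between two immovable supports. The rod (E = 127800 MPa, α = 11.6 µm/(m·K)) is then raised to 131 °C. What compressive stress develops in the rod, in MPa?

156 MPa

E = 127800 MPa = 127.8 GPa.
ΔT = 104.9 K. Constrained thermal stress σ = E·α·ΔT = 127.8×10³ MPa × 11.6×10⁻⁶ × 104.9 = 156 MPa (compressive).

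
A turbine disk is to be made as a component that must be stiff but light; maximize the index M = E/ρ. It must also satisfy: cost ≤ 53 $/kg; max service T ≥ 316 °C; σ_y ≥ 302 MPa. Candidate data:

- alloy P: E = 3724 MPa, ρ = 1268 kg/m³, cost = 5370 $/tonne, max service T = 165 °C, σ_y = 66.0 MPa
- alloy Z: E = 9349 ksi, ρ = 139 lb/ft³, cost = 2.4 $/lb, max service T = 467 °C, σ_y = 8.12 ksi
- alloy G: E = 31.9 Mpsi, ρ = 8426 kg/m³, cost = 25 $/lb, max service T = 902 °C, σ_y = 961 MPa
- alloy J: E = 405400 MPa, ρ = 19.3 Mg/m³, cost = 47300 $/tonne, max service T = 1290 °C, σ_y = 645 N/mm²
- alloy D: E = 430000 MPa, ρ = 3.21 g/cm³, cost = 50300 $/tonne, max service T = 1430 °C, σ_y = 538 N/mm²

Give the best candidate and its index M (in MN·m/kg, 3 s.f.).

Screen on constraints: cost ≤ 53 $/kg; max service T ≥ 316 °C; σ_y ≥ 302 MPa. Survivors: alloy J, alloy D.
Convert each candidate to consistent units, then evaluate M:
  alloy J: E = 405.4 GPa, ρ = 19300 kg/m³
  alloy D: E = 430.0 GPa, ρ = 3210 kg/m³
  alloy D: M = 134 MN·m/kg
  alloy J: M = 21.0 MN·m/kg
Highest index: alloy D.

alloy D, M = 134 MN·m/kg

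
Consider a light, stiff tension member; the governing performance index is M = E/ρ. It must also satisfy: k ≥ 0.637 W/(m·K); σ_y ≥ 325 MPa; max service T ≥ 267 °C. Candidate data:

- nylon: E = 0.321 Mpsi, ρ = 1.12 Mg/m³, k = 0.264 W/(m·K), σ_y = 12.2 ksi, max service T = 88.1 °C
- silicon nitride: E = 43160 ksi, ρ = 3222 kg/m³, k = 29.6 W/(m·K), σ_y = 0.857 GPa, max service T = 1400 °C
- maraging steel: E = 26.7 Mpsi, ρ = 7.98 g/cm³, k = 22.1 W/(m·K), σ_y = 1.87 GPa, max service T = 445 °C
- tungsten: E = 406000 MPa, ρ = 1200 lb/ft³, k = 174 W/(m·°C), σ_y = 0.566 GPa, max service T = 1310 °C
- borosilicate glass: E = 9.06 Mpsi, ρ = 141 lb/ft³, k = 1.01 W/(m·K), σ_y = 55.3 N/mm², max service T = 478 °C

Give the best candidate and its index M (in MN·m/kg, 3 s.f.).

Screen on constraints: k ≥ 0.637 W/(m·K); σ_y ≥ 325 MPa; max service T ≥ 267 °C. Survivors: silicon nitride, maraging steel, tungsten.
Normalizing units and computing the index:
  silicon nitride: E = 297.6 GPa, ρ = 3222 kg/m³
  maraging steel: E = 184.1 GPa, ρ = 7980 kg/m³
  tungsten: E = 406.0 GPa, ρ = 19220 kg/m³
  silicon nitride: M = 92.4 MN·m/kg
  maraging steel: M = 23.1 MN·m/kg
  tungsten: M = 21.1 MN·m/kg
Silicon nitride has the largest M.

silicon nitride, M = 92.4 MN·m/kg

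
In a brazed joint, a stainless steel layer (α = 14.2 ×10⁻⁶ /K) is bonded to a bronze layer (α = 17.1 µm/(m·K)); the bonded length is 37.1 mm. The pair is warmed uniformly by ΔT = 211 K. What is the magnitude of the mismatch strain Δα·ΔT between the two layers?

Δα = |14.2 − 17.1|×10⁻⁶/K = 2.90×10⁻⁶/K.
Mismatch strain = Δα·ΔT = 2.90×10⁻⁶ × 211.0 = 6.12×10⁻⁴.

6.12×10⁻⁴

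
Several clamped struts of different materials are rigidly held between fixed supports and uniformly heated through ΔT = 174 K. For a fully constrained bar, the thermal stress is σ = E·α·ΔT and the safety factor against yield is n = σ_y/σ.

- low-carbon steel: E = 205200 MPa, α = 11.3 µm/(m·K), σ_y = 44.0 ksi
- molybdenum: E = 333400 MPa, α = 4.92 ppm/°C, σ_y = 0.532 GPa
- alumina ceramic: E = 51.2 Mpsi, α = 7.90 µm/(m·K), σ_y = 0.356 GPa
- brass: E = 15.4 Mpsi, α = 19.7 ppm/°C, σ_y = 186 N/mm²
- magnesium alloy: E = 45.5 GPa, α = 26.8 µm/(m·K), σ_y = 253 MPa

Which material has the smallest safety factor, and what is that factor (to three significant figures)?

brass, n = 0.511

In consistent units (E in GPa, α in ×10⁻⁶/K, σ_y in MPa):
  low-carbon steel: E = 205.2, α = 11.3, σ_y = 303.4 → σ = 403 MPa, n = 0.752
  molybdenum: E = 333.4, α = 4.92, σ_y = 532.0 → σ = 285 MPa, n = 1.86
  alumina ceramic: E = 353.0, α = 7.90, σ_y = 356.0 → σ = 485 MPa, n = 0.734
  brass: E = 106.2, α = 19.7, σ_y = 186.0 → σ = 364 MPa, n = 0.511
  magnesium alloy: E = 45.50, α = 26.8, σ_y = 253.0 → σ = 212 MPa, n = 1.19
Smallest n: brass with n = 0.511.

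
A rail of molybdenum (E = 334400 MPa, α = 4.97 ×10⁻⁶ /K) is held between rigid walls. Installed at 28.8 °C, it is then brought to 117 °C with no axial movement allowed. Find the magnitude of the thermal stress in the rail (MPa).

147 MPa

E = 334400 MPa = 334.4 GPa.
ΔT = 88.20 K. Constrained thermal stress σ = E·α·ΔT = 334.4×10³ MPa × 4.97×10⁻⁶ × 88.20 = 147 MPa (compressive).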